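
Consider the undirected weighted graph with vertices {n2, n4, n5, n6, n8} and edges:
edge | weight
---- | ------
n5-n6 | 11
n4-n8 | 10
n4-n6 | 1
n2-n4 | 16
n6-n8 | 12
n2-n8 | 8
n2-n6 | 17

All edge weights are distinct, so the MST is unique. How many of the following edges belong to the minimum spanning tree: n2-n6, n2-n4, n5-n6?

1

Kruskal: consider edges lightest-first.
n4-n6 (1): add — endpoints in different components.
n2-n8 (8): add — endpoints in different components.
n4-n8 (10): add — endpoints in different components.
n5-n6 (11): add — endpoints in different components.
MST edge set: {n4-n6, n2-n8, n4-n8, n5-n6}.
Of the listed edges, {n5-n6} are in the MST → 1.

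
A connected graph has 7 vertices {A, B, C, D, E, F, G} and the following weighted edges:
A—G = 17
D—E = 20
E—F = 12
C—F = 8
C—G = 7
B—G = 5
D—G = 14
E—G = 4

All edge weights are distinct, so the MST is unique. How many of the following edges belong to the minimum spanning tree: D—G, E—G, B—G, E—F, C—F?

4

Kruskal's algorithm — process edges by increasing weight (ties by edge label):
E—G (4): add — endpoints in different components.
B—G (5): add — endpoints in different components.
C—G (7): add — endpoints in different components.
C—F (8): add — endpoints in different components.
E—F (12): skip — E and F already connected.
D—G (14): add — endpoints in different components.
A—G (17): add — endpoints in different components.
MST edge set: {E—G, B—G, C—G, C—F, D—G, A—G}.
Of the listed edges, {D—G, E—G, B—G, C—F} are in the MST → 4.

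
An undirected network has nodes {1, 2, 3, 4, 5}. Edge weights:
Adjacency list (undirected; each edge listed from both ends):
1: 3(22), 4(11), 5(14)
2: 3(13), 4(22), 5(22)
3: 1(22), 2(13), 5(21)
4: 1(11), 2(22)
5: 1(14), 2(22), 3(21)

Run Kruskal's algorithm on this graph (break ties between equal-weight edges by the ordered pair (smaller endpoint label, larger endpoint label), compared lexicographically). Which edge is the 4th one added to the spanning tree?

3-5

Sort edges by weight, then run Kruskal:
1—4 (11): add — endpoints in different components.
2—3 (13): add — endpoints in different components.
1—5 (14): add — endpoints in different components.
3—5 (21): add — endpoints in different components.
The 4th edge added is 3—5.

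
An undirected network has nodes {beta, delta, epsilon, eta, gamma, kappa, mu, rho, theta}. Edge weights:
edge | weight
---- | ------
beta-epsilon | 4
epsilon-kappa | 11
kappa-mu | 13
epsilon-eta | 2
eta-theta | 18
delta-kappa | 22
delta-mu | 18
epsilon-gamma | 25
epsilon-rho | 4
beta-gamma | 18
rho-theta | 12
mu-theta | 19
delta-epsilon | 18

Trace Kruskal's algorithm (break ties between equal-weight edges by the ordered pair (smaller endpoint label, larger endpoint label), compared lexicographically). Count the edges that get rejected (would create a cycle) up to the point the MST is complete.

Sort edges by weight, then run Kruskal:
epsilon-eta (2): add — endpoints in different components.
beta-epsilon (4): add — endpoints in different components.
epsilon-rho (4): add — endpoints in different components.
epsilon-kappa (11): add — endpoints in different components.
rho-theta (12): add — endpoints in different components.
kappa-mu (13): add — endpoints in different components.
beta-gamma (18): add — endpoints in different components.
delta-epsilon (18): add — endpoints in different components.
Edges rejected before the tree was complete: 0.

0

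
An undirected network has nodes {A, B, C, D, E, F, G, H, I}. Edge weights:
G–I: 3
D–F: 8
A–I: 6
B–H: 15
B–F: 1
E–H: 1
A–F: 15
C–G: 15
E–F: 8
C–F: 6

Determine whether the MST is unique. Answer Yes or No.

Kruskal's algorithm — process edges by increasing weight (ties by edge label):
B–F (1): add — endpoints in different components.
E–H (1): add — endpoints in different components.
G–I (3): add — endpoints in different components.
A–I (6): add — endpoints in different components.
C–F (6): add — endpoints in different components.
D–F (8): add — endpoints in different components.
E–F (8): add — endpoints in different components.
A–F (15): add — endpoints in different components.
Non-tree edge C–G has weight 15, equal to the heaviest edge on its tree cycle — swapping gives another MST of the same weight. Not unique.

No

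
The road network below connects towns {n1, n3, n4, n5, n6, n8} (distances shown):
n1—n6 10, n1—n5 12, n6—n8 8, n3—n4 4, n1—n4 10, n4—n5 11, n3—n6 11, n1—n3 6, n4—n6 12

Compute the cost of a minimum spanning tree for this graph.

39

Kruskal's algorithm — process edges by increasing weight (ties by edge label):
n3—n4 (4): add. Components now {n3,n4} {n1} {n5} {n6} {n8}
n1—n3 (6): add. Components now {n1,n3,n4} {n5} {n6} {n8}
n6—n8 (8): add. Components now {n1,n3,n4} {n5} {n6,n8}
n1—n4 (10): skip — n1 and n4 already connected.
n1—n6 (10): add. Components now {n1,n3,n4,n6,n8} {n5}
n3—n6 (11): skip — n3 and n6 already connected.
n4—n5 (11): add. Components now {n1,n3,n4,n5,n6,n8}
MST edges: n3—n4, n1—n3, n6—n8, n1—n6, n4—n5; total weight 4+6+8+10+11 = 39.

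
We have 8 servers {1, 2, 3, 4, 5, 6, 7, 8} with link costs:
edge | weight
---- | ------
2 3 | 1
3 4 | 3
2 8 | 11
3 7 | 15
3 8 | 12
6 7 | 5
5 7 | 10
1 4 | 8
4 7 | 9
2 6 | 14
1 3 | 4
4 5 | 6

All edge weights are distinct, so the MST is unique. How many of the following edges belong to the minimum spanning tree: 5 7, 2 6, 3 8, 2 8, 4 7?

2

Sort edges by weight, then run Kruskal:
2 3 (1): add — endpoints in different components.
3 4 (3): add — endpoints in different components.
1 3 (4): add — endpoints in different components.
6 7 (5): add — endpoints in different components.
4 5 (6): add — endpoints in different components.
1 4 (8): skip — 1 and 4 already connected.
4 7 (9): add — endpoints in different components.
5 7 (10): skip — 5 and 7 already connected.
2 8 (11): add — endpoints in different components.
MST edge set: {2 3, 3 4, 1 3, 6 7, 4 5, 4 7, 2 8}.
Of the listed edges, {2 8, 4 7} are in the MST → 2.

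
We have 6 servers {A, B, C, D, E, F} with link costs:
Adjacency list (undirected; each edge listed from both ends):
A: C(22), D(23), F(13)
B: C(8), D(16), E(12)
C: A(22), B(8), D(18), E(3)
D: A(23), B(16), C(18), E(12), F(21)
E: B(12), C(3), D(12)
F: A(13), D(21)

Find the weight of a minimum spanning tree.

57

Grow the tree from B using Prim:
Step 1: frontier [B–C 8, B–E 12, B–D 16] → take B–C (8); add C.
Step 2: frontier [B–E 12, B–D 16, C–E 3, C–D 18, A–C 22] → take C–E (3); add E.
Step 3: frontier [B–D 16, C–D 18, A–C 22, D–E 12] → take D–E (12); add D.
Step 4: frontier [A–C 22, D–F 21, A–D 23] → take D–F (21); add F.
Step 5: frontier [A–C 22, A–D 23, A–F 13] → take A–F (13); add A.
MST edges: B–C, C–E, D–E, D–F, A–F; total weight 8+3+12+21+13 = 57.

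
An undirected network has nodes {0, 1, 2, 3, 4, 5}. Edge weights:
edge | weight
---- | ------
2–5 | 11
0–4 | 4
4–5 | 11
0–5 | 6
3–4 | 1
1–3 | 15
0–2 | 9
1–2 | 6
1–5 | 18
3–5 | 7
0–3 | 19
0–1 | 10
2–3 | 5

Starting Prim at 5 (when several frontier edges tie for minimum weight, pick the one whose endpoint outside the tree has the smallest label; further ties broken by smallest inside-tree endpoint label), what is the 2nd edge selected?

Prim, starting at 5.
Step 1: frontier [0–5 6, 3–5 7, 2–5 11, 4–5 11, 1–5 18] → take 0–5 (6); add 0.
Step 2: frontier [0–4 4, 0–2 9, 0–1 10, 0–3 19, 3–5 7, 2–5 11, 4–5 11, 1–5 18] → take 0–4 (4); add 4.
Step 3: frontier [0–2 9, 0–1 10, 0–3 19, 3–4 1, 3–5 7, 2–5 11, 1–5 18] → take 3–4 (1); add 3.
Step 4: frontier [0–2 9, 0–1 10, 2–3 5, 1–3 15, 2–5 11, 1–5 18] → take 2–3 (5); add 2.
Step 5: frontier [0–1 10, 1–2 6, 1–3 15, 1–5 18] → take 1–2 (6); add 1.
The 2nd edge added is 0–4.

0-4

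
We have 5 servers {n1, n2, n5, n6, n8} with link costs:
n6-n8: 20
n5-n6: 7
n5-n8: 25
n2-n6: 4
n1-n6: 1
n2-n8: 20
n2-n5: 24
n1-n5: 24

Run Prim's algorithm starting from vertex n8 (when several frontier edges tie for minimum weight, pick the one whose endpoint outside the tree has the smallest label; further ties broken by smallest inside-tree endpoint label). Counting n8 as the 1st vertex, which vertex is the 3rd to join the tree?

n6

Prim, starting at n8.
Step 1: frontier [n2-n8 20, n6-n8 20, n5-n8 25] → take n2-n8 (20); add n2.
Step 2: frontier [n2-n6 4, n2-n5 24, n6-n8 20, n5-n8 25] → take n2-n6 (4); add n6.
Step 3: frontier [n2-n5 24, n1-n6 1, n5-n6 7, n5-n8 25] → take n1-n6 (1); add n1.
Step 4: frontier [n1-n5 24, n2-n5 24, n5-n6 7, n5-n8 25] → take n5-n6 (7); add n5.
Vertex order: n8, n2, n6, n1, n5. The 3rd vertex is n6.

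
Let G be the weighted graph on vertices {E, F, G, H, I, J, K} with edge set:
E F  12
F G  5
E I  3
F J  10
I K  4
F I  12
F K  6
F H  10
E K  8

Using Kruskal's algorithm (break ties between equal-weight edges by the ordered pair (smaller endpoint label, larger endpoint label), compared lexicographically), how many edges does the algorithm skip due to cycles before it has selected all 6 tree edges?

Sort edges by weight, then run Kruskal:
E I (3): add. Components now {E,I} {F} {G} {H} {J} {K}
I K (4): add. Components now {E,I,K} {F} {G} {H} {J}
F G (5): add. Components now {E,I,K} {F,G} {H} {J}
F K (6): add. Components now {E,F,G,I,K} {H} {J}
E K (8): skip — E and K already connected.
F H (10): add. Components now {E,F,G,H,I,K} {J}
F J (10): add. Components now {E,F,G,H,I,J,K}
Edges rejected before the tree was complete: 1.

1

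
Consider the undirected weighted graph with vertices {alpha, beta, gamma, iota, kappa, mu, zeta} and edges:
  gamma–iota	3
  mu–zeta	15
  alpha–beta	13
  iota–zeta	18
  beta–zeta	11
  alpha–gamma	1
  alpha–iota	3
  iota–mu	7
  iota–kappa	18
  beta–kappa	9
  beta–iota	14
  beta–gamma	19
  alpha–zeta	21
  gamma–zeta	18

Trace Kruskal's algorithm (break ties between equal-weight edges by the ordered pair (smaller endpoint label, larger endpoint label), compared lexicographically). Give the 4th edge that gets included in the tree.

Kruskal: consider edges lightest-first.
alpha–gamma (1): add — endpoints in different components.
alpha–iota (3): add — endpoints in different components.
gamma–iota (3): skip — iota and gamma already connected.
iota–mu (7): add — endpoints in different components.
beta–kappa (9): add — endpoints in different components.
beta–zeta (11): add — endpoints in different components.
alpha–beta (13): add — endpoints in different components.
The 4th edge added is beta–kappa.

beta-kappa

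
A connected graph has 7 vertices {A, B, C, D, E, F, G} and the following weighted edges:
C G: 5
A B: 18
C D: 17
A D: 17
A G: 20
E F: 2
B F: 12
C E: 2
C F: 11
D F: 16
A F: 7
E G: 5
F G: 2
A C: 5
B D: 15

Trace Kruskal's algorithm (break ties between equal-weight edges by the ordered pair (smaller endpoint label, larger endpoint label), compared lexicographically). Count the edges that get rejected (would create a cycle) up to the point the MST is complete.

Kruskal's algorithm — process edges by increasing weight (ties by edge label):
C E (2): add. Components now {A} {B} {C,E} {D} {F} {G}
E F (2): add. Components now {A} {B} {C,E,F} {D} {G}
F G (2): add. Components now {A} {B} {C,E,F,G} {D}
A C (5): add. Components now {A,C,E,F,G} {B} {D}
C G (5): skip — C and G already connected.
E G (5): skip — E and G already connected.
A F (7): skip — A and F already connected.
C F (11): skip — C and F already connected.
B F (12): add. Components now {A,B,C,E,F,G} {D}
B D (15): add. Components now {A,B,C,D,E,F,G}
Edges rejected before the tree was complete: 4.

4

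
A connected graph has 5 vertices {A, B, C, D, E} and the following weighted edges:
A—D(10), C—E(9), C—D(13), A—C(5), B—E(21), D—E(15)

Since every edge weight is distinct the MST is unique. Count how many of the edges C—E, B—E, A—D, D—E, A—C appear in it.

4

Kruskal's algorithm — process edges by increasing weight (ties by edge label):
A—C (5): add — endpoints in different components.
C—E (9): add — endpoints in different components.
A—D (10): add — endpoints in different components.
C—D (13): skip — C and D already connected.
D—E (15): skip — D and E already connected.
B—E (21): add — endpoints in different components.
MST edge set: {A—C, C—E, A—D, B—E}.
Of the listed edges, {C—E, B—E, A—D, A—C} are in the MST → 4.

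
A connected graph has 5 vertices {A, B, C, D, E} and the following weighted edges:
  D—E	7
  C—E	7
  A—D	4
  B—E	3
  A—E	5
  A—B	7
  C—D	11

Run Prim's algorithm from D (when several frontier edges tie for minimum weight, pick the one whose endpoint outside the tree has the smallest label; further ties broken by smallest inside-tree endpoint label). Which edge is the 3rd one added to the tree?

Grow the tree from D using Prim:
Step 1: frontier [A—D 4, D—E 7, C—D 11] → take A—D (4); add A.
Step 2: frontier [A—E 5, A—B 7, D—E 7, C—D 11] → take A—E (5); add E.
Step 3: frontier [A—B 7, C—D 11, B—E 3, C—E 7] → take B—E (3); add B.
Step 4: frontier [C—D 11, C—E 7] → take C—E (7); add C.
The 3rd edge added is B—E.

B-E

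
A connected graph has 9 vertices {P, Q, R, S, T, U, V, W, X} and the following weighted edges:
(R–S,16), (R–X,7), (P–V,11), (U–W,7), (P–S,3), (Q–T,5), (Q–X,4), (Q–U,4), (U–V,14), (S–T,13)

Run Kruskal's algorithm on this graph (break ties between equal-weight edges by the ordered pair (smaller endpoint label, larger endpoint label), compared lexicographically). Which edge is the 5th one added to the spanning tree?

Kruskal: consider edges lightest-first.
P–S (3): add — endpoints in different components.
Q–U (4): add — endpoints in different components.
Q–X (4): add — endpoints in different components.
Q–T (5): add — endpoints in different components.
R–X (7): add — endpoints in different components.
U–W (7): add — endpoints in different components.
P–V (11): add — endpoints in different components.
S–T (13): add — endpoints in different components.
The 5th edge added is R–X.

R-X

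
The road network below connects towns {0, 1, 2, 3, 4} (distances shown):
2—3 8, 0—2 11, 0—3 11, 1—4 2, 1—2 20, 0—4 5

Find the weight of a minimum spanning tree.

Kruskal's algorithm — process edges by increasing weight (ties by edge label):
1—4 (2): add. Components now {0} {1,4} {2} {3}
0—4 (5): add. Components now {0,1,4} {2} {3}
2—3 (8): add. Components now {0,1,4} {2,3}
0—2 (11): add. Components now {0,1,2,3,4}
MST edges: 1—4, 0—4, 2—3, 0—2; total weight 2+5+8+11 = 26.

26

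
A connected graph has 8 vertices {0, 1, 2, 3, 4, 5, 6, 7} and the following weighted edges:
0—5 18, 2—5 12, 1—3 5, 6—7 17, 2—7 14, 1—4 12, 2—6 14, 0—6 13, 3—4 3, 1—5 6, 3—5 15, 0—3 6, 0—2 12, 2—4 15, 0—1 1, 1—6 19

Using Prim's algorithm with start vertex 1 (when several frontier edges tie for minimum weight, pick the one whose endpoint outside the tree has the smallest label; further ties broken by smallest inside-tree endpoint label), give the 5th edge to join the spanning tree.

0-2

Prim's algorithm from 1:
Step 1: cheapest edge leaving the tree is 0—1 (1); add 0.
Step 2: cheapest edge leaving the tree is 1—3 (5); add 3.
Step 3: cheapest edge leaving the tree is 3—4 (3); add 4.
Step 4: cheapest edge leaving the tree is 1—5 (6); add 5.
Step 5: cheapest edge leaving the tree is 0—2 (12); add 2.
Step 6: cheapest edge leaving the tree is 0—6 (13); add 6.
Step 7: cheapest edge leaving the tree is 2—7 (14); add 7.
The 5th edge added is 0—2.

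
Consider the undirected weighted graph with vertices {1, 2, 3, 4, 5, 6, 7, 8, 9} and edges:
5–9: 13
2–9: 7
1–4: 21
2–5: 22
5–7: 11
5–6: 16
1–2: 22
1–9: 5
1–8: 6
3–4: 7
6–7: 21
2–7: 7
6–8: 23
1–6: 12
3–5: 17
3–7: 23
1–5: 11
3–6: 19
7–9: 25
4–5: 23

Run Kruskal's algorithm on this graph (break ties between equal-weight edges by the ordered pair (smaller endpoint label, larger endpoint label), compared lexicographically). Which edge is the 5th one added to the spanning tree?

3-4

Kruskal: consider edges lightest-first.
1–9 (5): add — endpoints in different components.
1–8 (6): add — endpoints in different components.
2–7 (7): add — endpoints in different components.
2–9 (7): add — endpoints in different components.
3–4 (7): add — endpoints in different components.
1–5 (11): add — endpoints in different components.
5–7 (11): skip — 5 and 7 already connected.
1–6 (12): add — endpoints in different components.
5–9 (13): skip — 5 and 9 already connected.
5–6 (16): skip — 5 and 6 already connected.
3–5 (17): add — endpoints in different components.
The 5th edge added is 3–4.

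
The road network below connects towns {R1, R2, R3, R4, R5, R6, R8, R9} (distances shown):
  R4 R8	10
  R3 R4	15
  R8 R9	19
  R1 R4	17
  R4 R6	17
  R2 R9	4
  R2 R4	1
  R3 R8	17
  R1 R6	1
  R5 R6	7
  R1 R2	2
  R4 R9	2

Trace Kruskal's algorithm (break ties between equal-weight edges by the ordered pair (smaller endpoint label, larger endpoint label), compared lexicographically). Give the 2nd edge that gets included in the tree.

R2-R4

Kruskal's algorithm — process edges by increasing weight (ties by edge label):
R1 R6 (1): add — endpoints in different components.
R2 R4 (1): add — endpoints in different components.
R1 R2 (2): add — endpoints in different components.
R4 R9 (2): add — endpoints in different components.
R2 R9 (4): skip — R2 and R9 already connected.
R5 R6 (7): add — endpoints in different components.
R4 R8 (10): add — endpoints in different components.
R3 R4 (15): add — endpoints in different components.
The 2nd edge added is R2 R4.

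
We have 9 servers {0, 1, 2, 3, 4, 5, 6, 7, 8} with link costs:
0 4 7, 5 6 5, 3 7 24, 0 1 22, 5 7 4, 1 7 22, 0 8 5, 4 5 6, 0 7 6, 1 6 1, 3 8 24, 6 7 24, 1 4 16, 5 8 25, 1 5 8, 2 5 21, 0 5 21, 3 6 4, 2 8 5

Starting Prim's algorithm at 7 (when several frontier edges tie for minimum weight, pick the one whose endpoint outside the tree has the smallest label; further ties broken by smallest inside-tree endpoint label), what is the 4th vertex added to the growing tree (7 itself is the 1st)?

Prim's algorithm from 7:
Step 1: cheapest edge leaving the tree is 5 7 (4); add 5.
Step 2: cheapest edge leaving the tree is 5 6 (5); add 6.
Step 3: cheapest edge leaving the tree is 1 6 (1); add 1.
Step 4: cheapest edge leaving the tree is 3 6 (4); add 3.
Step 5: cheapest edge leaving the tree is 0 7 (6); add 0.
Step 6: cheapest edge leaving the tree is 0 8 (5); add 8.
Step 7: cheapest edge leaving the tree is 2 8 (5); add 2.
Step 8: cheapest edge leaving the tree is 4 5 (6); add 4.
Vertex order: 7, 5, 6, 1, 3, 0, 8, 2, 4. The 4th vertex is 1.

1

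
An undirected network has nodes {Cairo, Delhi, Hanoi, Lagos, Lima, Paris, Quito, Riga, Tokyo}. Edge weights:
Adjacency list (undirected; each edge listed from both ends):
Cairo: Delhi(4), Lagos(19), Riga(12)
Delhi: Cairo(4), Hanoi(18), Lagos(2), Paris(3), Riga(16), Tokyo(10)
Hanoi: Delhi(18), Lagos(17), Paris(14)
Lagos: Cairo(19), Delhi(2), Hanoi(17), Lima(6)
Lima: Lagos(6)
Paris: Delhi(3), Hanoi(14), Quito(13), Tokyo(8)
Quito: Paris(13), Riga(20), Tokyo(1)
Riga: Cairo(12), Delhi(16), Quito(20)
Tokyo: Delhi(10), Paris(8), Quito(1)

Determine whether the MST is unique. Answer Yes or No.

Yes

Sort edges by weight, then run Kruskal:
Quito Tokyo (1): add — endpoints in different components.
Delhi Lagos (2): add — endpoints in different components.
Delhi Paris (3): add — endpoints in different components.
Cairo Delhi (4): add — endpoints in different components.
Lagos Lima (6): add — endpoints in different components.
Paris Tokyo (8): add — endpoints in different components.
Delhi Tokyo (10): skip — Delhi and Tokyo already connected.
Cairo Riga (12): add — endpoints in different components.
Paris Quito (13): skip — Quito and Paris already connected.
Hanoi Paris (14): add — endpoints in different components.
Every non-tree edge has weight strictly greater than the heaviest edge on the tree path between its endpoints, so the MST is unique.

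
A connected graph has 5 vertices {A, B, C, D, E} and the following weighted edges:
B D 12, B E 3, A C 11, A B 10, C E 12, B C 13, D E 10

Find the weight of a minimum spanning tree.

Grow the tree from C using Prim:
Step 1: frontier [A C 11, C E 12, B C 13] → take A C (11); add A.
Step 2: frontier [A B 10, C E 12, B C 13] → take A B (10); add B.
Step 3: frontier [B E 3, B D 12, C E 12] → take B E (3); add E.
Step 4: frontier [B D 12, D E 10] → take D E (10); add D.
MST edges: A C, A B, B E, D E; total weight 11+10+3+10 = 34.

34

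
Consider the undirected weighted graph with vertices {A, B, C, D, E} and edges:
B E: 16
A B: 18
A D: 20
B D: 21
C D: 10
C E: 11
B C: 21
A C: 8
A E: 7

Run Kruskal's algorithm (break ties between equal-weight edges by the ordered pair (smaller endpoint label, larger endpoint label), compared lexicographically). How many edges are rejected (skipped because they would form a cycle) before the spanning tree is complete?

Kruskal's algorithm — process edges by increasing weight (ties by edge label):
A E (7): add — endpoints in different components.
A C (8): add — endpoints in different components.
C D (10): add — endpoints in different components.
C E (11): skip — C and E already connected.
B E (16): add — endpoints in different components.
Edges rejected before the tree was complete: 1.

1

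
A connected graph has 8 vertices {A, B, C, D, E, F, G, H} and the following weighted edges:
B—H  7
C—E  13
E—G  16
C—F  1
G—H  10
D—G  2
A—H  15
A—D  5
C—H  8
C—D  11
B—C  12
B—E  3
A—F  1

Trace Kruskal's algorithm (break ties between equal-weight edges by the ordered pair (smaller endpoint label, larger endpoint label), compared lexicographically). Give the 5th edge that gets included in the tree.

A-D

Kruskal's algorithm — process edges by increasing weight (ties by edge label):
A—F (1): add — endpoints in different components.
C—F (1): add — endpoints in different components.
D—G (2): add — endpoints in different components.
B—E (3): add — endpoints in different components.
A—D (5): add — endpoints in different components.
B—H (7): add — endpoints in different components.
C—H (8): add — endpoints in different components.
The 5th edge added is A—D.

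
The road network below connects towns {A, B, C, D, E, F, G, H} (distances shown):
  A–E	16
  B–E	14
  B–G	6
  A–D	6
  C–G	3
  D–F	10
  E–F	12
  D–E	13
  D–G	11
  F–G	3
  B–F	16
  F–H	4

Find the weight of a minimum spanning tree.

44

Sort edges by weight, then run Kruskal:
C–G (3): add — endpoints in different components.
F–G (3): add — endpoints in different components.
F–H (4): add — endpoints in different components.
A–D (6): add — endpoints in different components.
B–G (6): add — endpoints in different components.
D–F (10): add — endpoints in different components.
D–G (11): skip — D and G already connected.
E–F (12): add — endpoints in different components.
MST edges: C–G, F–G, F–H, A–D, B–G, D–F, E–F; total weight 3+3+4+6+6+10+12 = 44.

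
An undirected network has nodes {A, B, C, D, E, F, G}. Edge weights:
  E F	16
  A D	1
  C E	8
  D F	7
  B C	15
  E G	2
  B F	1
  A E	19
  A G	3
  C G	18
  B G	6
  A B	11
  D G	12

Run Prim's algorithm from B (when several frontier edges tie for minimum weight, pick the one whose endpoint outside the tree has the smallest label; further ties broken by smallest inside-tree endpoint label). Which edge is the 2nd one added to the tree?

Prim, starting at B.
Step 1: frontier [B F 1, B G 6, A B 11, B C 15] → take B F (1); add F.
Step 2: frontier [B G 6, A B 11, B C 15, D F 7, E F 16] → take B G (6); add G.
Step 3: frontier [A B 11, B C 15, D F 7, E F 16, E G 2, A G 3, D G 12, C G 18] → take E G (2); add E.
Step 4: frontier [A B 11, B C 15, C E 8, A E 19, D F 7, A G 3, D G 12, C G 18] → take A G (3); add A.
Step 5: frontier [A D 1, B C 15, C E 8, D F 7, D G 12, C G 18] → take A D (1); add D.
Step 6: frontier [B C 15, C E 8, C G 18] → take C E (8); add C.
The 2nd edge added is B G.

B-G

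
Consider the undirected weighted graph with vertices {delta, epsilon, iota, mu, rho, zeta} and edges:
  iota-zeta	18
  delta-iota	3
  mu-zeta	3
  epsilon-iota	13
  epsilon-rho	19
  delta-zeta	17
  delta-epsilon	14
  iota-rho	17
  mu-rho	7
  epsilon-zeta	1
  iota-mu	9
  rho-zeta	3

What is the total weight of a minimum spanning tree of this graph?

19

Sort edges by weight, then run Kruskal:
epsilon-zeta (1): add — endpoints in different components.
delta-iota (3): add — endpoints in different components.
mu-zeta (3): add — endpoints in different components.
rho-zeta (3): add — endpoints in different components.
mu-rho (7): skip — rho and mu already connected.
iota-mu (9): add — endpoints in different components.
MST edges: epsilon-zeta, delta-iota, mu-zeta, rho-zeta, iota-mu; total weight 1+3+3+3+9 = 19.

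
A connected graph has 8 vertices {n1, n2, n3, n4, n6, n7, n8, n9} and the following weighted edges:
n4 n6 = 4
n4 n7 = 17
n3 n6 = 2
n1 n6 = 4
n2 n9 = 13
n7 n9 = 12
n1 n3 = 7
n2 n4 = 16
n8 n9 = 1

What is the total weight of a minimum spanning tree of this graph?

Sort edges by weight, then run Kruskal:
n8 n9 (1): add — endpoints in different components.
n3 n6 (2): add — endpoints in different components.
n1 n6 (4): add — endpoints in different components.
n4 n6 (4): add — endpoints in different components.
n1 n3 (7): skip — n1 and n3 already connected.
n7 n9 (12): add — endpoints in different components.
n2 n9 (13): add — endpoints in different components.
n2 n4 (16): add — endpoints in different components.
MST edges: n8 n9, n3 n6, n1 n6, n4 n6, n7 n9, n2 n9, n2 n4; total weight 1+2+4+4+12+13+16 = 52.

52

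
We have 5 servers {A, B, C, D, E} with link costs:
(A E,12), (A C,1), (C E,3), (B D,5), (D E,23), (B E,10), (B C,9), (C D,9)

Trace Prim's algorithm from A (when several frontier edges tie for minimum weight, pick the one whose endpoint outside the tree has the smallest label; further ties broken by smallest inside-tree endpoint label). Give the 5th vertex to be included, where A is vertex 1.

D

Prim's algorithm from A:
Step 1: frontier [A C 1, A E 12] → take A C (1); add C.
Step 2: frontier [A E 12, C E 3, B C 9, C D 9] → take C E (3); add E.
Step 3: frontier [B C 9, C D 9, B E 10, D E 23] → take B C (9); add B.
Step 4: frontier [B D 5, C D 9, D E 23] → take B D (5); add D.
Vertex order: A, C, E, B, D. The 5th vertex is D.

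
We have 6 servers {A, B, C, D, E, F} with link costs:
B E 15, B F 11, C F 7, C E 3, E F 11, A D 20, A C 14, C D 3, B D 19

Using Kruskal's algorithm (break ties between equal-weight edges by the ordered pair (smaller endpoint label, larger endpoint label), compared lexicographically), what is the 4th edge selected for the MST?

Kruskal: consider edges lightest-first.
C D (3): add. Components now {A} {B} {C,D} {E} {F}
C E (3): add. Components now {A} {B} {C,D,E} {F}
C F (7): add. Components now {A} {B} {C,D,E,F}
B F (11): add. Components now {A} {B,C,D,E,F}
E F (11): skip — E and F already connected.
A C (14): add. Components now {A,B,C,D,E,F}
The 4th edge added is B F.

B-F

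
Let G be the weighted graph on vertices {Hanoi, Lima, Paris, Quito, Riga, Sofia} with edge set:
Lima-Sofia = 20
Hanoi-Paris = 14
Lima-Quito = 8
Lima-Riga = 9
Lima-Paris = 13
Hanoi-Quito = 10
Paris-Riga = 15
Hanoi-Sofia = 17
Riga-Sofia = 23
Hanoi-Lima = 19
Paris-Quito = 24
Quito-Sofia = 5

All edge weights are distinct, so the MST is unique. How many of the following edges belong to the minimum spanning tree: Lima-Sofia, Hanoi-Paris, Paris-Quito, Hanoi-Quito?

Kruskal: consider edges lightest-first.
Quito-Sofia (5): add. Components now {Lima} {Quito,Sofia} {Paris} {Hanoi} {Riga}
Lima-Quito (8): add. Components now {Lima,Quito,Sofia} {Paris} {Hanoi} {Riga}
Lima-Riga (9): add. Components now {Lima,Quito,Riga,Sofia} {Paris} {Hanoi}
Hanoi-Quito (10): add. Components now {Hanoi,Lima,Quito,Riga,Sofia} {Paris}
Lima-Paris (13): add. Components now {Hanoi,Lima,Paris,Quito,Riga,Sofia}
MST edge set: {Quito-Sofia, Lima-Quito, Lima-Riga, Hanoi-Quito, Lima-Paris}.
Of the listed edges, {Hanoi-Quito} are in the MST → 1.

1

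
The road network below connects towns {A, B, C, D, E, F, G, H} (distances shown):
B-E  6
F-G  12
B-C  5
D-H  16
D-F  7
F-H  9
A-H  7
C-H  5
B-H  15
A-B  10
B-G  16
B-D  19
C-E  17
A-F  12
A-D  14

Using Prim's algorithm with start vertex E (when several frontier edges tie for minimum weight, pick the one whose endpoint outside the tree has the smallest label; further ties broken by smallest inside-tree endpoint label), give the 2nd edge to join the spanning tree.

B-C

Prim's algorithm from E:
Step 1: cheapest edge leaving the tree is B-E (6); add B.
Step 2: cheapest edge leaving the tree is B-C (5); add C.
Step 3: cheapest edge leaving the tree is C-H (5); add H.
Step 4: cheapest edge leaving the tree is A-H (7); add A.
Step 5: cheapest edge leaving the tree is F-H (9); add F.
Step 6: cheapest edge leaving the tree is D-F (7); add D.
Step 7: cheapest edge leaving the tree is F-G (12); add G.
The 2nd edge added is B-C.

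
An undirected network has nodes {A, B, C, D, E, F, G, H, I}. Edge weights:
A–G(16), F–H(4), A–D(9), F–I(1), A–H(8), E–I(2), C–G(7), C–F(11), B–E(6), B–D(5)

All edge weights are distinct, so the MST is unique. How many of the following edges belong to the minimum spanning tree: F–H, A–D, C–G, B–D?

Sort edges by weight, then run Kruskal:
F–I (1): add — endpoints in different components.
E–I (2): add — endpoints in different components.
F–H (4): add — endpoints in different components.
B–D (5): add — endpoints in different components.
B–E (6): add — endpoints in different components.
C–G (7): add — endpoints in different components.
A–H (8): add — endpoints in different components.
A–D (9): skip — A and D already connected.
C–F (11): add — endpoints in different components.
MST edge set: {F–I, E–I, F–H, B–D, B–E, C–G, A–H, C–F}.
Of the listed edges, {F–H, C–G, B–D} are in the MST → 3.

3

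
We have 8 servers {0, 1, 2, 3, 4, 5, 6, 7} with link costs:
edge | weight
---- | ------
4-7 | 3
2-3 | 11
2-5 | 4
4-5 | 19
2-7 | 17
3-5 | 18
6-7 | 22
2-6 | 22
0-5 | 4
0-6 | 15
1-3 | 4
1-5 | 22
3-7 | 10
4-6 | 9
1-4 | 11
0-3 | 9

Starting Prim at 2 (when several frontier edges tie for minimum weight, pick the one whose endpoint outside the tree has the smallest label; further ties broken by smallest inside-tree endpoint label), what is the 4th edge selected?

1-3

Prim's algorithm from 2:
Step 1: cheapest edge leaving the tree is 2-5 (4); add 5.
Step 2: cheapest edge leaving the tree is 0-5 (4); add 0.
Step 3: cheapest edge leaving the tree is 0-3 (9); add 3.
Step 4: cheapest edge leaving the tree is 1-3 (4); add 1.
Step 5: cheapest edge leaving the tree is 3-7 (10); add 7.
Step 6: cheapest edge leaving the tree is 4-7 (3); add 4.
Step 7: cheapest edge leaving the tree is 4-6 (9); add 6.
The 4th edge added is 1-3.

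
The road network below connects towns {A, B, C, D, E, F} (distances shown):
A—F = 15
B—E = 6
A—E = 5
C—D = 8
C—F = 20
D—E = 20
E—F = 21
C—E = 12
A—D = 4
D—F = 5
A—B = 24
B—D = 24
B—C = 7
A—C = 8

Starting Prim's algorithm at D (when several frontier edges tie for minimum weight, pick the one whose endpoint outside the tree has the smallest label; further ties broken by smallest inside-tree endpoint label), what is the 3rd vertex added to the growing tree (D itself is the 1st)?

Prim's algorithm from D:
Step 1: cheapest edge leaving the tree is A—D (4); add A.
Step 2: cheapest edge leaving the tree is A—E (5); add E.
Step 3: cheapest edge leaving the tree is D—F (5); add F.
Step 4: cheapest edge leaving the tree is B—E (6); add B.
Step 5: cheapest edge leaving the tree is B—C (7); add C.
Vertex order: D, A, E, F, B, C. The 3rd vertex is E.

E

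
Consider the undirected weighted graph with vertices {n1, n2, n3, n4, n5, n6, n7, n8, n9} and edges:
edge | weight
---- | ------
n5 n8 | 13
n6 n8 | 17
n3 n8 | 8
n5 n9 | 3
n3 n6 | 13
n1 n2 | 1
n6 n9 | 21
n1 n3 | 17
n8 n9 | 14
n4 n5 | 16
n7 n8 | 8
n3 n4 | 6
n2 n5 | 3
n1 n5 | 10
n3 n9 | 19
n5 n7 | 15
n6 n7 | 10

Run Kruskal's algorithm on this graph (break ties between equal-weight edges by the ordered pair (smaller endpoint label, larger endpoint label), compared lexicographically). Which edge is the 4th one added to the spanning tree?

n3-n4

Kruskal's algorithm — process edges by increasing weight (ties by edge label):
n1 n2 (1): add — endpoints in different components.
n2 n5 (3): add — endpoints in different components.
n5 n9 (3): add — endpoints in different components.
n3 n4 (6): add — endpoints in different components.
n3 n8 (8): add — endpoints in different components.
n7 n8 (8): add — endpoints in different components.
n1 n5 (10): skip — n5 and n1 already connected.
n6 n7 (10): add — endpoints in different components.
n3 n6 (13): skip — n3 and n6 already connected.
n5 n8 (13): add — endpoints in different components.
The 4th edge added is n3 n4.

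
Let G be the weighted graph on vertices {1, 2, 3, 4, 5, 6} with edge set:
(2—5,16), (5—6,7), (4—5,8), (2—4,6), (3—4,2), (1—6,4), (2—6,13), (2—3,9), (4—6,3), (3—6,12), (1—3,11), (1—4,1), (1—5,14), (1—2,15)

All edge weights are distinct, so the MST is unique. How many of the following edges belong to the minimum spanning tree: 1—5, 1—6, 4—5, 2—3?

0

Sort edges by weight, then run Kruskal:
1—4 (1): add — endpoints in different components.
3—4 (2): add — endpoints in different components.
4—6 (3): add — endpoints in different components.
1—6 (4): skip — 1 and 6 already connected.
2—4 (6): add — endpoints in different components.
5—6 (7): add — endpoints in different components.
MST edge set: {1—4, 3—4, 4—6, 2—4, 5—6}.
Of the listed edges, {} are in the MST → 0.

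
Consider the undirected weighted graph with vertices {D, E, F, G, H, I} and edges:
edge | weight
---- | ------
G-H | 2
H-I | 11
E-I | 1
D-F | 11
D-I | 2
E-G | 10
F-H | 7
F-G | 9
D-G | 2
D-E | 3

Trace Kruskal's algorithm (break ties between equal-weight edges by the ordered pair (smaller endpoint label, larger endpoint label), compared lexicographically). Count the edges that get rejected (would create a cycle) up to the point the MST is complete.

1

Sort edges by weight, then run Kruskal:
E-I (1): add — endpoints in different components.
D-G (2): add — endpoints in different components.
D-I (2): add — endpoints in different components.
G-H (2): add — endpoints in different components.
D-E (3): skip — D and E already connected.
F-H (7): add — endpoints in different components.
Edges rejected before the tree was complete: 1.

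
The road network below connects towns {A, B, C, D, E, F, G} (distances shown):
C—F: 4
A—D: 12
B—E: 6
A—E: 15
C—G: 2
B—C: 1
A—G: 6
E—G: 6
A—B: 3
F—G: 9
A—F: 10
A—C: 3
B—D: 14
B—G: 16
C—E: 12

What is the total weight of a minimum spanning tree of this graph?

28

Kruskal's algorithm — process edges by increasing weight (ties by edge label):
B—C (1): add. Components now {A} {B,C} {D} {E} {F} {G}
C—G (2): add. Components now {A} {B,C,G} {D} {E} {F}
A—B (3): add. Components now {A,B,C,G} {D} {E} {F}
A—C (3): skip — A and C already connected.
C—F (4): add. Components now {A,B,C,F,G} {D} {E}
A—G (6): skip — A and G already connected.
B—E (6): add. Components now {A,B,C,E,F,G} {D}
E—G (6): skip — E and G already connected.
F—G (9): skip — F and G already connected.
A—F (10): skip — A and F already connected.
A—D (12): add. Components now {A,B,C,D,E,F,G}
MST edges: B—C, C—G, A—B, C—F, B—E, A—D; total weight 1+2+3+4+6+12 = 28.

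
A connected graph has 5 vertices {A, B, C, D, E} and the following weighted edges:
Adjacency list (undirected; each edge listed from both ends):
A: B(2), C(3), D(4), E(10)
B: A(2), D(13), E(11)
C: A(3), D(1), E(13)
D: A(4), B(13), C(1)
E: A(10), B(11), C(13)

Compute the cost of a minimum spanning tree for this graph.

16

Kruskal: consider edges lightest-first.
C–D (1): add. Components now {A} {B} {C,D} {E}
A–B (2): add. Components now {A,B} {C,D} {E}
A–C (3): add. Components now {A,B,C,D} {E}
A–D (4): skip — A and D already connected.
A–E (10): add. Components now {A,B,C,D,E}
MST edges: C–D, A–B, A–C, A–E; total weight 1+2+3+10 = 16.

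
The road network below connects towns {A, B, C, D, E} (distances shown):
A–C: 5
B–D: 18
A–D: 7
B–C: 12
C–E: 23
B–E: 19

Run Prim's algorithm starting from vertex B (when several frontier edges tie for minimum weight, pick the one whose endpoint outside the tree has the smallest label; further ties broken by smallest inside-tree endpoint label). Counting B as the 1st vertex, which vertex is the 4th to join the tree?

D

Prim, starting at B.
Step 1: cheapest edge leaving the tree is B–C (12); add C.
Step 2: cheapest edge leaving the tree is A–C (5); add A.
Step 3: cheapest edge leaving the tree is A–D (7); add D.
Step 4: cheapest edge leaving the tree is B–E (19); add E.
Vertex order: B, C, A, D, E. The 4th vertex is D.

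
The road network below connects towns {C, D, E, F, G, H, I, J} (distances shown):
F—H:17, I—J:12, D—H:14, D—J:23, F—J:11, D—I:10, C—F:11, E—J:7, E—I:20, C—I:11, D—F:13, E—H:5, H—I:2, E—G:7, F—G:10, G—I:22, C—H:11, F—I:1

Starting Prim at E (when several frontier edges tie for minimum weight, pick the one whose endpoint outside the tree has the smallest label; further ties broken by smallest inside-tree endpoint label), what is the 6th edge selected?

Prim, starting at E.
Step 1: cheapest edge leaving the tree is E—H (5); add H.
Step 2: cheapest edge leaving the tree is H—I (2); add I.
Step 3: cheapest edge leaving the tree is F—I (1); add F.
Step 4: cheapest edge leaving the tree is E—G (7); add G.
Step 5: cheapest edge leaving the tree is E—J (7); add J.
Step 6: cheapest edge leaving the tree is D—I (10); add D.
Step 7: cheapest edge leaving the tree is C—F (11); add C.
The 6th edge added is D—I.

D-I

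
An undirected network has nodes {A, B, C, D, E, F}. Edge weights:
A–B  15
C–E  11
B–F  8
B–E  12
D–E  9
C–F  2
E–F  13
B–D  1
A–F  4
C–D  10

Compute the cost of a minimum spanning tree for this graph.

24

Kruskal: consider edges lightest-first.
B–D (1): add. Components now {A} {B,D} {C} {E} {F}
C–F (2): add. Components now {A} {B,D} {C,F} {E}
A–F (4): add. Components now {A,C,F} {B,D} {E}
B–F (8): add. Components now {A,B,C,D,F} {E}
D–E (9): add. Components now {A,B,C,D,E,F}
MST edges: B–D, C–F, A–F, B–F, D–E; total weight 1+2+4+8+9 = 24.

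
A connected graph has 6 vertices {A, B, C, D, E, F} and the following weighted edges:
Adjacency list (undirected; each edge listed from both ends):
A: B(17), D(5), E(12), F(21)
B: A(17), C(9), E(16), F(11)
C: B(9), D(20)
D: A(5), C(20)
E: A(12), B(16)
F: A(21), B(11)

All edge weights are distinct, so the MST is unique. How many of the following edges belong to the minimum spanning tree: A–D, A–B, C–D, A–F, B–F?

2

Kruskal's algorithm — process edges by increasing weight (ties by edge label):
A–D (5): add — endpoints in different components.
B–C (9): add — endpoints in different components.
B–F (11): add — endpoints in different components.
A–E (12): add — endpoints in different components.
B–E (16): add — endpoints in different components.
MST edge set: {A–D, B–C, B–F, A–E, B–E}.
Of the listed edges, {A–D, B–F} are in the MST → 2.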